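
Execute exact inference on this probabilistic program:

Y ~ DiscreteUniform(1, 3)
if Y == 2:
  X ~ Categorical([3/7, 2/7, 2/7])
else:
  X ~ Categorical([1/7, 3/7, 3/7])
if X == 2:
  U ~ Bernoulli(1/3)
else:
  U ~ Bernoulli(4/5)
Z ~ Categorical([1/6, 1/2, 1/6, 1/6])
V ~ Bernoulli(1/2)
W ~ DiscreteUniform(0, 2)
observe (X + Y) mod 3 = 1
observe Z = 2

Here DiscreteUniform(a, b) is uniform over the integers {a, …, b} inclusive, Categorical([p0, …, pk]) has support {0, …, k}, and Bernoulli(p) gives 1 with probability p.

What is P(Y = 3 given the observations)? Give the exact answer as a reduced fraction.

P(Y = 3 | obs) = 1/2

Enumerate traces; 36 have nonzero weight after conditioning:
  (Y=1, X=0, U=0, Z=2, V=0, W=0) weight 1/3780
  (Y=1, X=0, U=0, Z=2, V=0, W=1) weight 1/3780
  (Y=1, X=0, U=0, Z=2, V=0, W=2) weight 1/3780
  (Y=1, X=0, U=0, Z=2, V=1, W=0) weight 1/3780
  (Y=1, X=0, U=0, Z=2, V=1, W=1) weight 1/3780
  (Y=1, X=0, U=0, Z=2, V=1, W=2) weight 1/3780
  (Y=1, X=0, U=1, Z=2, V=0, W=0) weight 1/945
  (Y=1, X=0, U=1, Z=2, V=0, W=1) weight 1/945
  (Y=2, X=2, U=0, Z=2, V=0, W=0) weight 1/567
  (Y=3, X=1, U=0, Z=2, V=0, W=0) weight 1/1260
  … 26 more
Group by Y:
  weight(Y=1) = 1/126
  weight(Y=2) = 1/63
  weight(Y=3) = 1/42
Total weight = 1/126 + 1/63 + 1/42 = 1/21
P(Y=1 | obs) = 1/126 / 1/21 = 1/6
P(Y=2 | obs) = 1/63 / 1/21 = 1/3
P(Y=3 | obs) = 1/42 / 1/21 = 1/2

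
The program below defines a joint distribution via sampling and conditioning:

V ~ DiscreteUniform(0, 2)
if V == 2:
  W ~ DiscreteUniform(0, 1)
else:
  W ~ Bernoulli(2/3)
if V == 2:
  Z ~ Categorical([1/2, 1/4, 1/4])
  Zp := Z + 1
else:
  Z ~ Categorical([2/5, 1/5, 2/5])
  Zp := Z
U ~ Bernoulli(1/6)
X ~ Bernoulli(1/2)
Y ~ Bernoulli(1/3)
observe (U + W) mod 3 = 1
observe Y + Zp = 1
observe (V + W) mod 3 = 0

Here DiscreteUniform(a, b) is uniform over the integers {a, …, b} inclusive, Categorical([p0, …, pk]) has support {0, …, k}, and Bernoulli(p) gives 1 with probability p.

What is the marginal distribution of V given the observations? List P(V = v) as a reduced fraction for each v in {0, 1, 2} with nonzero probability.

P(V=0) = 8/83, P(V=2) = 75/83

Enumerate traces; 6 have nonzero weight after conditioning:
  (V=0, W=0, Z=0, U=1, X=0, Y=1) weight 1/810
  (V=0, W=0, Z=0, U=1, X=1, Y=1) weight 1/810
  (V=0, W=0, Z=1, U=1, X=0, Y=0) weight 1/810
  (V=0, W=0, Z=1, U=1, X=1, Y=0) weight 1/810
  (V=2, W=1, Z=0, U=0, X=0, Y=0) weight 5/216
  (V=2, W=1, Z=0, U=0, X=1, Y=0) weight 5/216
Group by V:
  weight(V=0) = 2/405
  weight(V=2) = 5/108
Total weight = 2/405 + 5/108 = 83/1620
P(V=0 | obs) = 2/405 / 83/1620 = 8/83
P(V=2 | obs) = 5/108 / 83/1620 = 75/83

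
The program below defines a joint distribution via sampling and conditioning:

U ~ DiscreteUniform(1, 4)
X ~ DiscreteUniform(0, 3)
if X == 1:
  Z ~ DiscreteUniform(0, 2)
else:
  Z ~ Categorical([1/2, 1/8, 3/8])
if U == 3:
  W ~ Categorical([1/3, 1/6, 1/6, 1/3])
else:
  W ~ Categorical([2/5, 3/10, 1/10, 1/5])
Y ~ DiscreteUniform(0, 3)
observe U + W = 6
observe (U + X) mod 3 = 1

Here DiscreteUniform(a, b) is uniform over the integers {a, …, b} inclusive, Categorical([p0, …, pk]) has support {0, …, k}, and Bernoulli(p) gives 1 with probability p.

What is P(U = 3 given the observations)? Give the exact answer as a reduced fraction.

P(U = 3 | obs) = 5/8

Enumerate traces; 36 have nonzero weight after conditioning:
  (U=3, X=1, Z=0, W=3, Y=0) weight 1/576
  (U=3, X=1, Z=0, W=3, Y=1) weight 1/576
  (U=3, X=1, Z=0, W=3, Y=2) weight 1/576
  (U=3, X=1, Z=0, W=3, Y=3) weight 1/576
  (U=3, X=1, Z=1, W=3, Y=0) weight 1/576
  (U=3, X=1, Z=1, W=3, Y=1) weight 1/576
  (U=3, X=1, Z=1, W=3, Y=2) weight 1/576
  (U=3, X=1, Z=1, W=3, Y=3) weight 1/576
  (U=4, X=0, Z=0, W=2, Y=0) weight 1/1280
  … 27 more
Group by U:
  weight(U=3) = 1/48
  weight(U=4) = 1/80
Total weight = 1/48 + 1/80 = 1/30
P(U=3 | obs) = 1/48 / 1/30 = 5/8
P(U=4 | obs) = 1/80 / 1/30 = 3/8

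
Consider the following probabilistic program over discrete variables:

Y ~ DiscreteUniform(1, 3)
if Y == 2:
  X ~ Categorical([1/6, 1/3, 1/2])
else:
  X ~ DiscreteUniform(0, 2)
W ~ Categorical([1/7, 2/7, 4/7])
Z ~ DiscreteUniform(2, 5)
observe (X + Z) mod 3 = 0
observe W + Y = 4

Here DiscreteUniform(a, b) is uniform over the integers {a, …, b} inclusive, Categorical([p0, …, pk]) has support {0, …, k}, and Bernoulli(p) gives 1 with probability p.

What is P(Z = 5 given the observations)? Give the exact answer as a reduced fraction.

Enumerate traces; 8 have nonzero weight after conditioning:
  (Y=2, X=0, W=2, Z=3) weight 1/126
  (Y=2, X=1, W=2, Z=2) weight 1/63
  (Y=2, X=1, W=2, Z=5) weight 1/63
  (Y=2, X=2, W=2, Z=4) weight 1/42
  (Y=3, X=0, W=1, Z=3) weight 1/126
  (Y=3, X=1, W=1, Z=2) weight 1/126
  (Y=3, X=1, W=1, Z=5) weight 1/126
  (Y=3, X=2, W=1, Z=4) weight 1/126
Group by Z:
  weight(Z=2) = 1/42
  weight(Z=3) = 1/63
  weight(Z=4) = 2/63
  weight(Z=5) = 1/42
Total weight = 1/42 + 1/63 + 2/63 + 1/42 = 2/21
P(Z=2 | obs) = 1/42 / 2/21 = 1/4
P(Z=3 | obs) = 1/63 / 2/21 = 1/6
P(Z=4 | obs) = 2/63 / 2/21 = 1/3
P(Z=5 | obs) = 1/42 / 2/21 = 1/4

P(Z = 5 | obs) = 1/4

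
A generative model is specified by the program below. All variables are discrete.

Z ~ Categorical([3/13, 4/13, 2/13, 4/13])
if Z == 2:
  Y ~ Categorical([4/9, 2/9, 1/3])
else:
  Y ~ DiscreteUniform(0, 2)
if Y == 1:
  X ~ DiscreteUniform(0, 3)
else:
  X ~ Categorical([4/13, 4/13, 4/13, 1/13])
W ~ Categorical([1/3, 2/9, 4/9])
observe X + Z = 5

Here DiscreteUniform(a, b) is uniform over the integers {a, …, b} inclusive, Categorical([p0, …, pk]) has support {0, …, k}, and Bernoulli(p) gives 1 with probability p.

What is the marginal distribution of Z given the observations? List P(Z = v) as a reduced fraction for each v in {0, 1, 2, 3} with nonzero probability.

P(Z=2) = 1/6, P(Z=3) = 5/6

Enumerate traces; 18 have nonzero weight after conditioning:
  (Z=2, Y=0, X=3, W=0) weight 8/4563
  (Z=2, Y=0, X=3, W=1) weight 16/13689
  (Z=2, Y=0, X=3, W=2) weight 32/13689
  (Z=2, Y=1, X=3, W=0) weight 1/351
  (Z=2, Y=1, X=3, W=1) weight 2/1053
  (Z=2, Y=1, X=3, W=2) weight 4/1053
  (Z=2, Y=2, X=3, W=0) weight 2/1521
  (Z=2, Y=2, X=3, W=1) weight 4/4563
  (Z=3, Y=0, X=2, W=0) weight 16/1521
  … 9 more
Group by Z:
  weight(Z=2) = 3/169
  weight(Z=3) = 15/169
Total weight = 3/169 + 15/169 = 18/169
P(Z=2 | obs) = 3/169 / 18/169 = 1/6
P(Z=3 | obs) = 15/169 / 18/169 = 5/6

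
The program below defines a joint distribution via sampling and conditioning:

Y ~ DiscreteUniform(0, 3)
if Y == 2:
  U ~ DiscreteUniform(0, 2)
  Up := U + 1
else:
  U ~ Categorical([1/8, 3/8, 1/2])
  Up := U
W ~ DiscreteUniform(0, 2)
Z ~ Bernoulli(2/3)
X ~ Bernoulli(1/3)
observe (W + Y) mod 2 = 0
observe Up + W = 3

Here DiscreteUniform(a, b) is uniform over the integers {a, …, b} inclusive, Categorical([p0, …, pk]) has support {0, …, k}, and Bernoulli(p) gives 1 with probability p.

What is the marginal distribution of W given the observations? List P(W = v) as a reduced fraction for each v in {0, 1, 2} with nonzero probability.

P(W=0) = 8/49, P(W=1) = 24/49, P(W=2) = 17/49

Enumerate traces; 20 have nonzero weight after conditioning:
  (Y=0, U=1, W=2, Z=0, X=0) weight 1/144
  (Y=0, U=1, W=2, Z=0, X=1) weight 1/288
  (Y=0, U=1, W=2, Z=1, X=0) weight 1/72
  (Y=0, U=1, W=2, Z=1, X=1) weight 1/144
  (Y=1, U=2, W=1, Z=0, X=0) weight 1/108
  (Y=1, U=2, W=1, Z=0, X=1) weight 1/216
  (Y=1, U=2, W=1, Z=1, X=0) weight 1/54
  (Y=1, U=2, W=1, Z=1, X=1) weight 1/108
  (Y=2, U=2, W=0, Z=0, X=0) weight 1/162
  … 11 more
Group by W:
  weight(W=0) = 1/36
  weight(W=1) = 1/12
  weight(W=2) = 17/288
Total weight = 1/36 + 1/12 + 17/288 = 49/288
P(W=0 | obs) = 1/36 / 49/288 = 8/49
P(W=1 | obs) = 1/12 / 49/288 = 24/49
P(W=2 | obs) = 17/288 / 49/288 = 17/49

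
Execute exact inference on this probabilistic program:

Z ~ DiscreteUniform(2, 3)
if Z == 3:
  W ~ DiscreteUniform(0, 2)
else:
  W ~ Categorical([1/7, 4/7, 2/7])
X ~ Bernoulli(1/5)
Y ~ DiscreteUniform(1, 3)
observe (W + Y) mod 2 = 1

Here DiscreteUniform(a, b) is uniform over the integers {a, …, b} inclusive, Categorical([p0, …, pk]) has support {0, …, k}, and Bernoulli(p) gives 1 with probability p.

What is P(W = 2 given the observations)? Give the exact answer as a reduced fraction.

P(W = 2 | obs) = 2/5

Enumerate traces; 20 have nonzero weight after conditioning:
  (Z=2, W=0, X=0, Y=1) weight 2/105
  (Z=2, W=0, X=0, Y=3) weight 2/105
  (Z=2, W=0, X=1, Y=1) weight 1/210
  (Z=2, W=0, X=1, Y=3) weight 1/210
  (Z=2, W=1, X=0, Y=2) weight 8/105
  (Z=2, W=1, X=1, Y=2) weight 2/105
  (Z=2, W=2, X=0, Y=1) weight 4/105
  (Z=2, W=2, X=0, Y=3) weight 4/105
  … 12 more
Group by W:
  weight(W=0) = 10/63
  weight(W=1) = 19/126
  weight(W=2) = 13/63
Total weight = 10/63 + 19/126 + 13/63 = 65/126
P(W=0 | obs) = 10/63 / 65/126 = 4/13
P(W=1 | obs) = 19/126 / 65/126 = 19/65
P(W=2 | obs) = 13/63 / 65/126 = 2/5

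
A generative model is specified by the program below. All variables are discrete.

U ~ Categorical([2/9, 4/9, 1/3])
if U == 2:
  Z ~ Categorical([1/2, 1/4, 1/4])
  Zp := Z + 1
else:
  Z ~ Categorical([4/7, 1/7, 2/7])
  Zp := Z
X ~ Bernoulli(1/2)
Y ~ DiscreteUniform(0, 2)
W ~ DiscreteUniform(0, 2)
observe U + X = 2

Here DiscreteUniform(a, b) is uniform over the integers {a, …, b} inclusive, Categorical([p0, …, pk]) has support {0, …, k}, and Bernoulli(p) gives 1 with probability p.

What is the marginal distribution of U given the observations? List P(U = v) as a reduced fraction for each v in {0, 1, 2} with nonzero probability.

P(U=1) = 4/7, P(U=2) = 3/7

Enumerate traces; 54 have nonzero weight after conditioning:
  (U=1, Z=0, X=1, Y=0, W=0) weight 8/567
  (U=1, Z=0, X=1, Y=0, W=1) weight 8/567
  (U=1, Z=0, X=1, Y=0, W=2) weight 8/567
  (U=1, Z=0, X=1, Y=1, W=0) weight 8/567
  (U=1, Z=0, X=1, Y=1, W=1) weight 8/567
  (U=1, Z=0, X=1, Y=1, W=2) weight 8/567
  (U=1, Z=0, X=1, Y=2, W=0) weight 8/567
  (U=1, Z=0, X=1, Y=2, W=1) weight 8/567
  (U=2, Z=0, X=0, Y=0, W=0) weight 1/108
  … 45 more
Group by U:
  weight(U=1) = 2/9
  weight(U=2) = 1/6
Total weight = 2/9 + 1/6 = 7/18
P(U=1 | obs) = 2/9 / 7/18 = 4/7
P(U=2 | obs) = 1/6 / 7/18 = 3/7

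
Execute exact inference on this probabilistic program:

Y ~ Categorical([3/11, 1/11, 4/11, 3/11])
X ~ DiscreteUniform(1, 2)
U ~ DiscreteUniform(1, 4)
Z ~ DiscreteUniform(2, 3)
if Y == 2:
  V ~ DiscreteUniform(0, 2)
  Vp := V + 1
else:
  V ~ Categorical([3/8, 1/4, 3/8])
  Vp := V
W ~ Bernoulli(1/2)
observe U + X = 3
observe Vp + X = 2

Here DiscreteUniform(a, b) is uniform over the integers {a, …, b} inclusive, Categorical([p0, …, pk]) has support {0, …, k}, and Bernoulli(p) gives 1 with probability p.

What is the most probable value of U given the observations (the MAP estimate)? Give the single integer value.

argmax_v P(U = v | obs) = 2

Enumerate traces; 28 have nonzero weight after conditioning:
  (Y=0, X=1, U=2, Z=2, V=1, W=0) weight 3/1408
  (Y=0, X=1, U=2, Z=2, V=1, W=1) weight 3/1408
  (Y=0, X=1, U=2, Z=3, V=1, W=0) weight 3/1408
  (Y=0, X=1, U=2, Z=3, V=1, W=1) weight 3/1408
  (Y=0, X=2, U=1, Z=2, V=0, W=0) weight 9/2816
  (Y=0, X=2, U=1, Z=2, V=0, W=1) weight 9/2816
  (Y=0, X=2, U=1, Z=3, V=0, W=0) weight 9/2816
  (Y=0, X=2, U=1, Z=3, V=0, W=1) weight 9/2816
  … 20 more
Group by U:
  weight(U=1) = 21/704
  weight(U=2) = 37/1056
Total weight = 21/704 + 37/1056 = 137/2112
P(U=1 | obs) = 21/704 / 137/2112 = 63/137
P(U=2 | obs) = 37/1056 / 137/2112 = 74/137
argmax = 2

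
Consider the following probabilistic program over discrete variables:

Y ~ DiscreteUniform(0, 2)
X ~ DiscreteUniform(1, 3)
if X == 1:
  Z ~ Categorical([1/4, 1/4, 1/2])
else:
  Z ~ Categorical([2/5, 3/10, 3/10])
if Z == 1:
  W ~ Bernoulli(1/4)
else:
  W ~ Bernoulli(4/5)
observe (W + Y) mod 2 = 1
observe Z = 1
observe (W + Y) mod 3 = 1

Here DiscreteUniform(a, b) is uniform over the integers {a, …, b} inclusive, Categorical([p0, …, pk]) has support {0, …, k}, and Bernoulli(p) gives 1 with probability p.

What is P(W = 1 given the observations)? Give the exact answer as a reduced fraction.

P(W = 1 | obs) = 1/4

Enumerate traces; 6 have nonzero weight after conditioning:
  (Y=0, X=1, Z=1, W=1) weight 1/144
  (Y=0, X=2, Z=1, W=1) weight 1/120
  (Y=0, X=3, Z=1, W=1) weight 1/120
  (Y=1, X=1, Z=1, W=0) weight 1/48
  (Y=1, X=2, Z=1, W=0) weight 1/40
  (Y=1, X=3, Z=1, W=0) weight 1/40
Group by W:
  weight(W=0) = 17/240
  weight(W=1) = 17/720
Total weight = 17/240 + 17/720 = 17/180
P(W=0 | obs) = 17/240 / 17/180 = 3/4
P(W=1 | obs) = 17/720 / 17/180 = 1/4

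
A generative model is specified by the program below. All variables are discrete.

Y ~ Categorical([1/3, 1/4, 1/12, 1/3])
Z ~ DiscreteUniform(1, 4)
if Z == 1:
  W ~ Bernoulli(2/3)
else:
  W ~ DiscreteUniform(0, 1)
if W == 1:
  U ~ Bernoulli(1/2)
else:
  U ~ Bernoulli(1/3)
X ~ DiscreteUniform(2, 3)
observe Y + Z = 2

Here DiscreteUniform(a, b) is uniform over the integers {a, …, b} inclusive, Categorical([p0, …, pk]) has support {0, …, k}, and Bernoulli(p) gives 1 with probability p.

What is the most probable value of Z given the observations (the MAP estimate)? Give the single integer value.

argmax_v P(Z = v | obs) = 2

Enumerate traces; 16 have nonzero weight after conditioning:
  (Y=0, Z=2, W=0, U=0, X=2) weight 1/72
  (Y=0, Z=2, W=0, U=0, X=3) weight 1/72
  (Y=0, Z=2, W=0, U=1, X=2) weight 1/144
  (Y=0, Z=2, W=0, U=1, X=3) weight 1/144
  (Y=0, Z=2, W=1, U=0, X=2) weight 1/96
  (Y=0, Z=2, W=1, U=0, X=3) weight 1/96
  (Y=0, Z=2, W=1, U=1, X=2) weight 1/96
  (Y=0, Z=2, W=1, U=1, X=3) weight 1/96
  (Y=1, Z=1, W=0, U=0, X=2) weight 1/144
  … 7 more
Group by Z:
  weight(Z=1) = 1/16
  weight(Z=2) = 1/12
Total weight = 1/16 + 1/12 = 7/48
P(Z=1 | obs) = 1/16 / 7/48 = 3/7
P(Z=2 | obs) = 1/12 / 7/48 = 4/7
argmax = 2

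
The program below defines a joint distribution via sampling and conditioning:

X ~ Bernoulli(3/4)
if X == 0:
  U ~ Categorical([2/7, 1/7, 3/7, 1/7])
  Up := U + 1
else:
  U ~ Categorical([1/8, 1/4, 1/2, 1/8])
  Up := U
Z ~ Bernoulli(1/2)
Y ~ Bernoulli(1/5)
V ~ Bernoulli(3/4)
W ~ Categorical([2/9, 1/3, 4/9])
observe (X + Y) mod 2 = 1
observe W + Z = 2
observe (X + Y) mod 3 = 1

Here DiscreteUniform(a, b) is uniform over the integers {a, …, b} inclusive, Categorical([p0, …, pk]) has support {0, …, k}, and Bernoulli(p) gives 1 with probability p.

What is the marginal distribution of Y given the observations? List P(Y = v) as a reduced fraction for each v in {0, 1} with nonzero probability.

P(Y=0) = 12/13, P(Y=1) = 1/13

Enumerate traces; 32 have nonzero weight after conditioning:
  (X=0, U=0, Z=0, Y=1, V=0, W=2) weight 1/1260
  (X=0, U=0, Z=0, Y=1, V=1, W=2) weight 1/420
  (X=0, U=0, Z=1, Y=1, V=0, W=1) weight 1/1680
  (X=0, U=0, Z=1, Y=1, V=1, W=1) weight 1/560
  (X=0, U=1, Z=0, Y=1, V=0, W=2) weight 1/2520
  (X=0, U=1, Z=0, Y=1, V=1, W=2) weight 1/840
  (X=0, U=1, Z=1, Y=1, V=0, W=1) weight 1/3360
  (X=0, U=1, Z=1, Y=1, V=1, W=1) weight 1/1120
  (X=1, U=0, Z=0, Y=0, V=0, W=2) weight 1/240
  … 23 more
Group by Y:
  weight(Y=0) = 7/30
  weight(Y=1) = 7/360
Total weight = 7/30 + 7/360 = 91/360
P(Y=0 | obs) = 7/30 / 91/360 = 12/13
P(Y=1 | obs) = 7/360 / 91/360 = 1/13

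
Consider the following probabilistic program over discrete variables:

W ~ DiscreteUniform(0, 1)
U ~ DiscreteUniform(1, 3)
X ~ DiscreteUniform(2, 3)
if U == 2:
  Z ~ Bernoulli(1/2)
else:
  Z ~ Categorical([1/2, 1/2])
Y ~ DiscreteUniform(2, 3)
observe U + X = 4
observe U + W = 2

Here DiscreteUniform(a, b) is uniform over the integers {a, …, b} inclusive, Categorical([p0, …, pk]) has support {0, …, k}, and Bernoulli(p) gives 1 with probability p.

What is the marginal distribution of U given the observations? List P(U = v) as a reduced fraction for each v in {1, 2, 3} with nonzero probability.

P(U=1) = 1/2, P(U=2) = 1/2

Enumerate traces; 8 have nonzero weight after conditioning:
  (W=0, U=2, X=2, Z=0, Y=2) weight 1/48
  (W=0, U=2, X=2, Z=0, Y=3) weight 1/48
  (W=0, U=2, X=2, Z=1, Y=2) weight 1/48
  (W=0, U=2, X=2, Z=1, Y=3) weight 1/48
  (W=1, U=1, X=3, Z=0, Y=2) weight 1/48
  (W=1, U=1, X=3, Z=0, Y=3) weight 1/48
  (W=1, U=1, X=3, Z=1, Y=2) weight 1/48
  (W=1, U=1, X=3, Z=1, Y=3) weight 1/48
Group by U:
  weight(U=1) = 1/12
  weight(U=2) = 1/12
Total weight = 1/12 + 1/12 = 1/6
P(U=1 | obs) = 1/12 / 1/6 = 1/2
P(U=2 | obs) = 1/12 / 1/6 = 1/2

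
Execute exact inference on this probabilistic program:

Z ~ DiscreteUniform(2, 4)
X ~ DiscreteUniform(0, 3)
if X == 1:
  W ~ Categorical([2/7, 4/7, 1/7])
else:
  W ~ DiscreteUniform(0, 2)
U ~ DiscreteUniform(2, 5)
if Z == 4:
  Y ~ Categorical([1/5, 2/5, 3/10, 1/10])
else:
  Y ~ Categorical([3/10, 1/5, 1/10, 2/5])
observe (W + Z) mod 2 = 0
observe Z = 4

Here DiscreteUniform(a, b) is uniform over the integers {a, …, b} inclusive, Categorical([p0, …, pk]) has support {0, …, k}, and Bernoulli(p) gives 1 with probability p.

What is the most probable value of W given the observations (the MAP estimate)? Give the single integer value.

argmax_v P(W = v | obs) = 0

Enumerate traces; 128 have nonzero weight after conditioning:
  (Z=4, X=0, W=0, U=2, Y=0) weight 1/720
  (Z=4, X=0, W=0, U=2, Y=1) weight 1/360
  (Z=4, X=0, W=0, U=2, Y=2) weight 1/480
  (Z=4, X=0, W=0, U=2, Y=3) weight 1/1440
  (Z=4, X=0, W=0, U=3, Y=0) weight 1/720
  (Z=4, X=0, W=0, U=3, Y=1) weight 1/360
  (Z=4, X=0, W=0, U=3, Y=2) weight 1/480
  (Z=4, X=0, W=0, U=3, Y=3) weight 1/1440
  (Z=4, X=0, W=2, U=2, Y=0) weight 1/720
  … 119 more
Group by W:
  weight(W=0) = 3/28
  weight(W=2) = 2/21
Total weight = 3/28 + 2/21 = 17/84
P(W=0 | obs) = 3/28 / 17/84 = 9/17
P(W=2 | obs) = 2/21 / 17/84 = 8/17
argmax = 0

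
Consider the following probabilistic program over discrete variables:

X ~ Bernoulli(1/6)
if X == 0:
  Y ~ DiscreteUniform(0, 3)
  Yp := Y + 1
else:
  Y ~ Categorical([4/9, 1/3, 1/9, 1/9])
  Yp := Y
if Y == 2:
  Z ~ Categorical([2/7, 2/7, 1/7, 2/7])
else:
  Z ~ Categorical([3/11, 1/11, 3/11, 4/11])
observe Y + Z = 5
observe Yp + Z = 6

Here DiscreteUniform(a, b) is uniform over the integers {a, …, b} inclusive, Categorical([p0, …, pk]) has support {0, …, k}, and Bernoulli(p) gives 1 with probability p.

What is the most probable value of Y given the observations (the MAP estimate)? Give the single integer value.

argmax_v P(Y = v | obs) = 2

Enumerate traces; 2 have nonzero weight after conditioning:
  (X=0, Y=2, Z=3) weight 5/84
  (X=0, Y=3, Z=2) weight 5/88
Group by Y:
  weight(Y=2) = 5/84
  weight(Y=3) = 5/88
Total weight = 5/84 + 5/88 = 215/1848
P(Y=2 | obs) = 5/84 / 215/1848 = 22/43
P(Y=3 | obs) = 5/88 / 215/1848 = 21/43
argmax = 2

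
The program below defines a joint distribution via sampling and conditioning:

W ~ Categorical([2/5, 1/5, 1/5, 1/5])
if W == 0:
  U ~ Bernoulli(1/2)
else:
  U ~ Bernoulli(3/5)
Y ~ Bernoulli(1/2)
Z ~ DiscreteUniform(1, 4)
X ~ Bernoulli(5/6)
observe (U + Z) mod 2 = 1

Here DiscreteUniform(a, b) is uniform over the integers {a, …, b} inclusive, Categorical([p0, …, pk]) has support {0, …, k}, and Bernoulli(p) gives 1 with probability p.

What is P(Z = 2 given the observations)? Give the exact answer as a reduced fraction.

P(Z = 2 | obs) = 7/25

Enumerate traces; 64 have nonzero weight after conditioning:
  (W=0, U=0, Y=0, Z=1, X=0) weight 1/240
  (W=0, U=0, Y=0, Z=1, X=1) weight 1/48
  (W=0, U=0, Y=0, Z=3, X=0) weight 1/240
  (W=0, U=0, Y=0, Z=3, X=1) weight 1/48
  (W=0, U=0, Y=1, Z=1, X=0) weight 1/240
  (W=0, U=0, Y=1, Z=1, X=1) weight 1/48
  (W=0, U=0, Y=1, Z=3, X=0) weight 1/240
  (W=0, U=0, Y=1, Z=3, X=1) weight 1/48
  (W=0, U=1, Y=0, Z=2, X=0) weight 1/240
  (W=0, U=1, Y=0, Z=4, X=0) weight 1/240
  … 54 more
Group by Z:
  weight(Z=1) = 11/100
  weight(Z=2) = 7/50
  weight(Z=3) = 11/100
  weight(Z=4) = 7/50
Total weight = 11/100 + 7/50 + 11/100 + 7/50 = 1/2
P(Z=1 | obs) = 11/100 / 1/2 = 11/50
P(Z=2 | obs) = 7/50 / 1/2 = 7/25
P(Z=3 | obs) = 11/100 / 1/2 = 11/50
P(Z=4 | obs) = 7/50 / 1/2 = 7/25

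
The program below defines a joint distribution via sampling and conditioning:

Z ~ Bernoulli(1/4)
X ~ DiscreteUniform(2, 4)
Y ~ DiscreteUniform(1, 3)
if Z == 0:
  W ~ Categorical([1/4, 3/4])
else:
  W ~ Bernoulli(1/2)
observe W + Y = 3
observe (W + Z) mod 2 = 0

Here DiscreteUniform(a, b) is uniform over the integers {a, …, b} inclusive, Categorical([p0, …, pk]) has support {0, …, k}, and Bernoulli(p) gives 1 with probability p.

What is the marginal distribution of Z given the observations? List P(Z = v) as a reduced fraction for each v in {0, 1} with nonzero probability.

Enumerate traces; 6 have nonzero weight after conditioning:
  (Z=0, X=2, Y=3, W=0) weight 1/48
  (Z=0, X=3, Y=3, W=0) weight 1/48
  (Z=0, X=4, Y=3, W=0) weight 1/48
  (Z=1, X=2, Y=2, W=1) weight 1/72
  (Z=1, X=3, Y=2, W=1) weight 1/72
  (Z=1, X=4, Y=2, W=1) weight 1/72
Group by Z:
  weight(Z=0) = 1/16
  weight(Z=1) = 1/24
Total weight = 1/16 + 1/24 = 5/48
P(Z=0 | obs) = 1/16 / 5/48 = 3/5
P(Z=1 | obs) = 1/24 / 5/48 = 2/5

P(Z=0) = 3/5, P(Z=1) = 2/5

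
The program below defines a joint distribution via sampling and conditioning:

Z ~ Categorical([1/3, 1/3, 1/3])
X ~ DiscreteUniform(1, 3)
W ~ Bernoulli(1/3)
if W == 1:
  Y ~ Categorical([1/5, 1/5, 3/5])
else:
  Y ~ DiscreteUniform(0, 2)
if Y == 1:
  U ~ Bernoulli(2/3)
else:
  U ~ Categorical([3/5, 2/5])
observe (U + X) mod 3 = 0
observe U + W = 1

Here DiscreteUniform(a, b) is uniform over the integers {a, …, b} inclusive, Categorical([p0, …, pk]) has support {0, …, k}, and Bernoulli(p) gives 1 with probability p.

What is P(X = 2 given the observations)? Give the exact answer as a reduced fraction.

Enumerate traces; 18 have nonzero weight after conditioning:
  (Z=0, X=2, W=0, Y=0, U=1) weight 4/405
  (Z=0, X=2, W=0, Y=1, U=1) weight 4/243
  (Z=0, X=2, W=0, Y=2, U=1) weight 4/405
  (Z=0, X=3, W=1, Y=0, U=0) weight 1/225
  (Z=0, X=3, W=1, Y=1, U=0) weight 1/405
  (Z=0, X=3, W=1, Y=2, U=0) weight 1/75
  (Z=1, X=2, W=0, Y=0, U=1) weight 4/405
  (Z=1, X=2, W=0, Y=1, U=1) weight 4/243
  … 10 more
Group by X:
  weight(X=2) = 44/405
  weight(X=3) = 41/675
Total weight = 44/405 + 41/675 = 343/2025
P(X=2 | obs) = 44/405 / 343/2025 = 220/343
P(X=3 | obs) = 41/675 / 343/2025 = 123/343

P(X = 2 | obs) = 220/343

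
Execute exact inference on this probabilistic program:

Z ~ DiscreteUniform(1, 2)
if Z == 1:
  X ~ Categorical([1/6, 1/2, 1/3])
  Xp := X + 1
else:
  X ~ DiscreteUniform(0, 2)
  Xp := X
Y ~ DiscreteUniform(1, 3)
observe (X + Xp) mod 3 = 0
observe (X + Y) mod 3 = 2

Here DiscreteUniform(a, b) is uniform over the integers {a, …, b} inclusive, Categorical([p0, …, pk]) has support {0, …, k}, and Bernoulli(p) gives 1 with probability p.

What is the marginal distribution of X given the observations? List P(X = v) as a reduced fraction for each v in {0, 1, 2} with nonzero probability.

Enumerate traces; 2 have nonzero weight after conditioning:
  (Z=1, X=1, Y=1) weight 1/12
  (Z=2, X=0, Y=2) weight 1/18
Group by X:
  weight(X=0) = 1/18
  weight(X=1) = 1/12
Total weight = 1/18 + 1/12 = 5/36
P(X=0 | obs) = 1/18 / 5/36 = 2/5
P(X=1 | obs) = 1/12 / 5/36 = 3/5

P(X=0) = 2/5, P(X=1) = 3/5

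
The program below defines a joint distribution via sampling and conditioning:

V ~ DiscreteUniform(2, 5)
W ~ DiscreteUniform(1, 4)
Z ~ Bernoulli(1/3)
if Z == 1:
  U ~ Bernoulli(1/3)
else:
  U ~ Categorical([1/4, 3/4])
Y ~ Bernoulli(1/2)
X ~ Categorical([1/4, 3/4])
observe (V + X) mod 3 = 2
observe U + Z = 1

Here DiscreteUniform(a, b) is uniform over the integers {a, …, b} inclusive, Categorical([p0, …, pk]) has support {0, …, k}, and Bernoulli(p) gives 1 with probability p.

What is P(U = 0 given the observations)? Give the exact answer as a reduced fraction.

Enumerate traces; 48 have nonzero weight after conditioning:
  (V=2, W=1, Z=0, U=1, Y=0, X=0) weight 1/256
  (V=2, W=1, Z=0, U=1, Y=1, X=0) weight 1/256
  (V=2, W=1, Z=1, U=0, Y=0, X=0) weight 1/576
  (V=2, W=1, Z=1, U=0, Y=1, X=0) weight 1/576
  (V=2, W=2, Z=0, U=1, Y=0, X=0) weight 1/256
  (V=2, W=2, Z=0, U=1, Y=1, X=0) weight 1/256
  (V=2, W=2, Z=1, U=0, Y=0, X=0) weight 1/576
  (V=2, W=2, Z=1, U=0, Y=1, X=0) weight 1/576
  … 40 more
Group by U:
  weight(U=0) = 5/72
  weight(U=1) = 5/32
Total weight = 5/72 + 5/32 = 65/288
P(U=0 | obs) = 5/72 / 65/288 = 4/13
P(U=1 | obs) = 5/32 / 65/288 = 9/13

P(U = 0 | obs) = 4/13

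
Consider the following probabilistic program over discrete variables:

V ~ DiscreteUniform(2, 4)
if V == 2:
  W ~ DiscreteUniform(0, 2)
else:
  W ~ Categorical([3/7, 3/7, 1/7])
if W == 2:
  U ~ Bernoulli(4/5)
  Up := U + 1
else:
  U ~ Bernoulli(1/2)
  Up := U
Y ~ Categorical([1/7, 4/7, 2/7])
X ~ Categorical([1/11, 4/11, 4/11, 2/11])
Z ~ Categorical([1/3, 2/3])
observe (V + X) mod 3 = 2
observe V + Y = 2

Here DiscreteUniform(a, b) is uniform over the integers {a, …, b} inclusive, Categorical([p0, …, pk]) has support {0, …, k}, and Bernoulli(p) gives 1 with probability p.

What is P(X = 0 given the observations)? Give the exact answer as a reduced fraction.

P(X = 0 | obs) = 1/3

Enumerate traces; 24 have nonzero weight after conditioning:
  (V=2, W=0, U=0, Y=0, X=0, Z=0) weight 1/4158
  (V=2, W=0, U=0, Y=0, X=0, Z=1) weight 1/2079
  (V=2, W=0, U=0, Y=0, X=3, Z=0) weight 1/2079
  (V=2, W=0, U=0, Y=0, X=3, Z=1) weight 2/2079
  (V=2, W=0, U=1, Y=0, X=0, Z=0) weight 1/4158
  (V=2, W=0, U=1, Y=0, X=0, Z=1) weight 1/2079
  (V=2, W=0, U=1, Y=0, X=3, Z=0) weight 1/2079
  (V=2, W=0, U=1, Y=0, X=3, Z=1) weight 2/2079
  … 16 more
Group by X:
  weight(X=0) = 1/231
  weight(X=3) = 2/231
Total weight = 1/231 + 2/231 = 1/77
P(X=0 | obs) = 1/231 / 1/77 = 1/3
P(X=3 | obs) = 2/231 / 1/77 = 2/3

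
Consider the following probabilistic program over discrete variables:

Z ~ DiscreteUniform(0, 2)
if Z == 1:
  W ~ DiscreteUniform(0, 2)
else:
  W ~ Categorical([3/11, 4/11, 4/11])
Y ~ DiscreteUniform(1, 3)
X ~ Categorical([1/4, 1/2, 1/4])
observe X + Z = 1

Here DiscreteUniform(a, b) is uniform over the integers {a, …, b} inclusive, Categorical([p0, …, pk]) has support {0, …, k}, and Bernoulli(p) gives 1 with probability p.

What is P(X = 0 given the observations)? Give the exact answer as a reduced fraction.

Enumerate traces; 18 have nonzero weight after conditioning:
  (Z=0, W=0, Y=1, X=1) weight 1/66
  (Z=0, W=0, Y=2, X=1) weight 1/66
  (Z=0, W=0, Y=3, X=1) weight 1/66
  (Z=0, W=1, Y=1, X=1) weight 2/99
  (Z=0, W=1, Y=2, X=1) weight 2/99
  (Z=0, W=1, Y=3, X=1) weight 2/99
  (Z=0, W=2, Y=1, X=1) weight 2/99
  (Z=0, W=2, Y=2, X=1) weight 2/99
  (Z=1, W=0, Y=1, X=0) weight 1/108
  … 9 more
Group by X:
  weight(X=0) = 1/12
  weight(X=1) = 1/6
Total weight = 1/12 + 1/6 = 1/4
P(X=0 | obs) = 1/12 / 1/4 = 1/3
P(X=1 | obs) = 1/6 / 1/4 = 2/3

P(X = 0 | obs) = 1/3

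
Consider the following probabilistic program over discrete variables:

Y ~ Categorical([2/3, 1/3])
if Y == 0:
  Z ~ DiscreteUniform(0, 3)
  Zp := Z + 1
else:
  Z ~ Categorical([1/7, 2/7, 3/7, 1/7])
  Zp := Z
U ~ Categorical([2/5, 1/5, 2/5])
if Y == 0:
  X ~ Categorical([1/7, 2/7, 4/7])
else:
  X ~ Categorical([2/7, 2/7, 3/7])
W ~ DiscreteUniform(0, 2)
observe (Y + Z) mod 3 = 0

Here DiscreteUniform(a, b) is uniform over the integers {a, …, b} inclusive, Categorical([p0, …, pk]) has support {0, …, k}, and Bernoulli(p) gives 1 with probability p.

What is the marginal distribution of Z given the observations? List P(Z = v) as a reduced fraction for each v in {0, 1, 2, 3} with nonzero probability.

Enumerate traces; 81 have nonzero weight after conditioning:
  (Y=0, Z=0, U=0, X=0, W=0) weight 1/315
  (Y=0, Z=0, U=0, X=0, W=1) weight 1/315
  (Y=0, Z=0, U=0, X=0, W=2) weight 1/315
  (Y=0, Z=0, U=0, X=1, W=0) weight 2/315
  (Y=0, Z=0, U=0, X=1, W=1) weight 2/315
  (Y=0, Z=0, U=0, X=1, W=2) weight 2/315
  (Y=0, Z=0, U=0, X=2, W=0) weight 4/315
  (Y=0, Z=0, U=0, X=2, W=1) weight 4/315
  (Y=0, Z=3, U=0, X=0, W=0) weight 1/315
  (Y=1, Z=2, U=0, X=0, W=0) weight 4/735
  … 71 more
Group by Z:
  weight(Z=0) = 1/6
  weight(Z=2) = 1/7
  weight(Z=3) = 1/6
Total weight = 1/6 + 1/7 + 1/6 = 10/21
P(Z=0 | obs) = 1/6 / 10/21 = 7/20
P(Z=2 | obs) = 1/7 / 10/21 = 3/10
P(Z=3 | obs) = 1/6 / 10/21 = 7/20

P(Z=0) = 7/20, P(Z=2) = 3/10, P(Z=3) = 7/20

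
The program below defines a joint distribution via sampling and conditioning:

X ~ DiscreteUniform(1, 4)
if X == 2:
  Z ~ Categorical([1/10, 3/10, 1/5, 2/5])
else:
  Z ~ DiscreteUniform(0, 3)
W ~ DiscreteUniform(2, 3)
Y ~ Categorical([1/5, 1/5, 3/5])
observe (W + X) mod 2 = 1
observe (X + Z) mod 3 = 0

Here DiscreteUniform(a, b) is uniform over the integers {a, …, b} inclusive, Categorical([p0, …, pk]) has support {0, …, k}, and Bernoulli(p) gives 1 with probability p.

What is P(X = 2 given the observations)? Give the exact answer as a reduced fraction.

P(X = 2 | obs) = 3/13

Enumerate traces; 15 have nonzero weight after conditioning:
  (X=1, Z=2, W=2, Y=0) weight 1/160
  (X=1, Z=2, W=2, Y=1) weight 1/160
  (X=1, Z=2, W=2, Y=2) weight 3/160
  (X=2, Z=1, W=3, Y=0) weight 3/400
  (X=2, Z=1, W=3, Y=1) weight 3/400
  (X=2, Z=1, W=3, Y=2) weight 9/400
  (X=3, Z=0, W=2, Y=0) weight 1/160
  (X=3, Z=0, W=2, Y=1) weight 1/160
  (X=4, Z=2, W=3, Y=0) weight 1/160
  … 6 more
Group by X:
  weight(X=1) = 1/32
  weight(X=2) = 3/80
  weight(X=3) = 1/16
  weight(X=4) = 1/32
Total weight = 1/32 + 3/80 + 1/16 + 1/32 = 13/80
P(X=1 | obs) = 1/32 / 13/80 = 5/26
P(X=2 | obs) = 3/80 / 13/80 = 3/13
P(X=3 | obs) = 1/16 / 13/80 = 5/13
P(X=4 | obs) = 1/32 / 13/80 = 5/26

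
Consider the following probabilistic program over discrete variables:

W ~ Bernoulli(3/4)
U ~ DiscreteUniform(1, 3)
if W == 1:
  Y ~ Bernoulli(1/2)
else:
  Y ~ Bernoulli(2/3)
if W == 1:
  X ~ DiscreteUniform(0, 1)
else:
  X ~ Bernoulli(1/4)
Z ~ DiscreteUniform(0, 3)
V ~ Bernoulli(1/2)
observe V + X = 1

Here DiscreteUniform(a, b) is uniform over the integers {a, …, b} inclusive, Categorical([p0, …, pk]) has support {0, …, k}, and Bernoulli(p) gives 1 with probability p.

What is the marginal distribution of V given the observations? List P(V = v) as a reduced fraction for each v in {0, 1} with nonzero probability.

Enumerate traces; 96 have nonzero weight after conditioning:
  (W=0, U=1, Y=0, X=0, Z=0, V=1) weight 1/384
  (W=0, U=1, Y=0, X=0, Z=1, V=1) weight 1/384
  (W=0, U=1, Y=0, X=0, Z=2, V=1) weight 1/384
  (W=0, U=1, Y=0, X=0, Z=3, V=1) weight 1/384
  (W=0, U=1, Y=0, X=1, Z=0, V=0) weight 1/1152
  (W=0, U=1, Y=0, X=1, Z=1, V=0) weight 1/1152
  (W=0, U=1, Y=0, X=1, Z=2, V=0) weight 1/1152
  (W=0, U=1, Y=0, X=1, Z=3, V=0) weight 1/1152
  … 88 more
Group by V:
  weight(V=0) = 7/32
  weight(V=1) = 9/32
Total weight = 7/32 + 9/32 = 1/2
P(V=0 | obs) = 7/32 / 1/2 = 7/16
P(V=1 | obs) = 9/32 / 1/2 = 9/16

P(V=0) = 7/16, P(V=1) = 9/16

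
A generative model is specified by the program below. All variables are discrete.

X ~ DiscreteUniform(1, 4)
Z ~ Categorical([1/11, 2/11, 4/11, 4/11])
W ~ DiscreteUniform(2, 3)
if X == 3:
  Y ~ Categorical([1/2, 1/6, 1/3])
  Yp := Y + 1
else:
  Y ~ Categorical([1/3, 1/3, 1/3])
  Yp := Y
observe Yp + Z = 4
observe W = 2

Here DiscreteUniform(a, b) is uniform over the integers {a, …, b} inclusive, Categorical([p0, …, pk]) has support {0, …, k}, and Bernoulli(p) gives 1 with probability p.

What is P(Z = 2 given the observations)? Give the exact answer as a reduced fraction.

Enumerate traces; 9 have nonzero weight after conditioning:
  (X=1, Z=2, W=2, Y=2) weight 1/66
  (X=1, Z=3, W=2, Y=1) weight 1/66
  (X=2, Z=2, W=2, Y=2) weight 1/66
  (X=2, Z=3, W=2, Y=1) weight 1/66
  (X=3, Z=1, W=2, Y=2) weight 1/132
  (X=3, Z=2, W=2, Y=1) weight 1/132
  (X=3, Z=3, W=2, Y=0) weight 1/44
  (X=4, Z=2, W=2, Y=2) weight 1/66
  … 1 more
Group by Z:
  weight(Z=1) = 1/132
  weight(Z=2) = 7/132
  weight(Z=3) = 3/44
Total weight = 1/132 + 7/132 + 3/44 = 17/132
P(Z=1 | obs) = 1/132 / 17/132 = 1/17
P(Z=2 | obs) = 7/132 / 17/132 = 7/17
P(Z=3 | obs) = 3/44 / 17/132 = 9/17

P(Z = 2 | obs) = 7/17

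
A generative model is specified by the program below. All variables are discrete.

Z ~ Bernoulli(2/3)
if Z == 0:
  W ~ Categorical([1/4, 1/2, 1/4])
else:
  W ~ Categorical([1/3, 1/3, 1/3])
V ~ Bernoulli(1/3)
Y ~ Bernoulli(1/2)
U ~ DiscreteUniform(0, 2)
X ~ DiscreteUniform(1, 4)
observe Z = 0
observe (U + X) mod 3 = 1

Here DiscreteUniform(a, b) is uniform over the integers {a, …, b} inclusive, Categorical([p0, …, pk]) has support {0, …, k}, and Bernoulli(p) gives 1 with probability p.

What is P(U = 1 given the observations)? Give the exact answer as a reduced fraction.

Enumerate traces; 48 have nonzero weight after conditioning:
  (Z=0, W=0, V=0, Y=0, U=0, X=1) weight 1/432
  (Z=0, W=0, V=0, Y=0, U=0, X=4) weight 1/432
  (Z=0, W=0, V=0, Y=0, U=1, X=3) weight 1/432
  (Z=0, W=0, V=0, Y=0, U=2, X=2) weight 1/432
  (Z=0, W=0, V=0, Y=1, U=0, X=1) weight 1/432
  (Z=0, W=0, V=0, Y=1, U=0, X=4) weight 1/432
  (Z=0, W=0, V=0, Y=1, U=1, X=3) weight 1/432
  (Z=0, W=0, V=0, Y=1, U=2, X=2) weight 1/432
  … 40 more
Group by U:
  weight(U=0) = 1/18
  weight(U=1) = 1/36
  weight(U=2) = 1/36
Total weight = 1/18 + 1/36 + 1/36 = 1/9
P(U=0 | obs) = 1/18 / 1/9 = 1/2
P(U=1 | obs) = 1/36 / 1/9 = 1/4
P(U=2 | obs) = 1/36 / 1/9 = 1/4

P(U = 1 | obs) = 1/4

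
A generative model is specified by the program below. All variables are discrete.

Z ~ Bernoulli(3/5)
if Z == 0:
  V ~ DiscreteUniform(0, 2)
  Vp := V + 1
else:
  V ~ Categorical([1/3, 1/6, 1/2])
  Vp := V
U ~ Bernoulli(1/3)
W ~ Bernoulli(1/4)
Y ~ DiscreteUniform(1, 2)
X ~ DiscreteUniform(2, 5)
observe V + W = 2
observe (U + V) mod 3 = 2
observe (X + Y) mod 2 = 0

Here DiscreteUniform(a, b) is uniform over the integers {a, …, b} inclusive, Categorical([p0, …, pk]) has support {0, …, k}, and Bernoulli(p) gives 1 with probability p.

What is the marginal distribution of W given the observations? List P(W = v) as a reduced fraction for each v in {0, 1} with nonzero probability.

P(W=0) = 78/85, P(W=1) = 7/85

Enumerate traces; 16 have nonzero weight after conditioning:
  (Z=0, V=1, U=1, W=1, Y=1, X=3) weight 1/720
  (Z=0, V=1, U=1, W=1, Y=1, X=5) weight 1/720
  (Z=0, V=1, U=1, W=1, Y=2, X=2) weight 1/720
  (Z=0, V=1, U=1, W=1, Y=2, X=4) weight 1/720
  (Z=0, V=2, U=0, W=0, Y=1, X=3) weight 1/120
  (Z=0, V=2, U=0, W=0, Y=1, X=5) weight 1/120
  (Z=0, V=2, U=0, W=0, Y=2, X=2) weight 1/120
  (Z=0, V=2, U=0, W=0, Y=2, X=4) weight 1/120
  … 8 more
Group by W:
  weight(W=0) = 13/120
  weight(W=1) = 7/720
Total weight = 13/120 + 7/720 = 17/144
P(W=0 | obs) = 13/120 / 17/144 = 78/85
P(W=1 | obs) = 7/720 / 17/144 = 7/85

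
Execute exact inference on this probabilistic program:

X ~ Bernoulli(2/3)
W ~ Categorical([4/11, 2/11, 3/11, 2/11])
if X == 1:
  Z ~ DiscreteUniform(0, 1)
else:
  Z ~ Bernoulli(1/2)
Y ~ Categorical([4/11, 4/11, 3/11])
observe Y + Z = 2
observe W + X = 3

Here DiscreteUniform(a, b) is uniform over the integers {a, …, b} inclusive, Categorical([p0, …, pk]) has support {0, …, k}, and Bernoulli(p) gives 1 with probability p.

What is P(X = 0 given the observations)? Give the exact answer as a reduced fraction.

Enumerate traces; 4 have nonzero weight after conditioning:
  (X=0, W=3, Z=0, Y=2) weight 1/121
  (X=0, W=3, Z=1, Y=1) weight 4/363
  (X=1, W=2, Z=0, Y=2) weight 3/121
  (X=1, W=2, Z=1, Y=1) weight 4/121
Group by X:
  weight(X=0) = 7/363
  weight(X=1) = 7/121
Total weight = 7/363 + 7/121 = 28/363
P(X=0 | obs) = 7/363 / 28/363 = 1/4
P(X=1 | obs) = 7/121 / 28/363 = 3/4

P(X = 0 | obs) = 1/4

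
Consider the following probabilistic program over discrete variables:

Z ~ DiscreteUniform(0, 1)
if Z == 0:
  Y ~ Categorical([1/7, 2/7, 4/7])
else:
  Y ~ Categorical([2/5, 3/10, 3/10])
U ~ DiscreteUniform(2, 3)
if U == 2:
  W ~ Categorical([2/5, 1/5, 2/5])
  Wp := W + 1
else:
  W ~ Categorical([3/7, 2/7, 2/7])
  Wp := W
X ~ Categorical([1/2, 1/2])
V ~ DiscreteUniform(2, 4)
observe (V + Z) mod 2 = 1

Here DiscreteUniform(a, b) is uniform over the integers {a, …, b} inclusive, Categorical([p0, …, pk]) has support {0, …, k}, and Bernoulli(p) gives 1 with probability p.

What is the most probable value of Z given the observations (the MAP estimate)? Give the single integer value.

argmax_v P(Z = v | obs) = 1

Enumerate traces; 108 have nonzero weight after conditioning:
  (Z=0, Y=0, U=2, W=0, X=0, V=3) weight 1/420
  (Z=0, Y=0, U=2, W=0, X=1, V=3) weight 1/420
  (Z=0, Y=0, U=2, W=1, X=0, V=3) weight 1/840
  (Z=0, Y=0, U=2, W=1, X=1, V=3) weight 1/840
  (Z=0, Y=0, U=2, W=2, X=0, V=3) weight 1/420
  (Z=0, Y=0, U=2, W=2, X=1, V=3) weight 1/420
  (Z=0, Y=0, U=3, W=0, X=0, V=3) weight 1/392
  (Z=0, Y=0, U=3, W=0, X=1, V=3) weight 1/392
  (Z=1, Y=0, U=2, W=0, X=0, V=2) weight 1/150
  … 99 more
Group by Z:
  weight(Z=0) = 1/6
  weight(Z=1) = 1/3
Total weight = 1/6 + 1/3 = 1/2
P(Z=0 | obs) = 1/6 / 1/2 = 1/3
P(Z=1 | obs) = 1/3 / 1/2 = 2/3
argmax = 1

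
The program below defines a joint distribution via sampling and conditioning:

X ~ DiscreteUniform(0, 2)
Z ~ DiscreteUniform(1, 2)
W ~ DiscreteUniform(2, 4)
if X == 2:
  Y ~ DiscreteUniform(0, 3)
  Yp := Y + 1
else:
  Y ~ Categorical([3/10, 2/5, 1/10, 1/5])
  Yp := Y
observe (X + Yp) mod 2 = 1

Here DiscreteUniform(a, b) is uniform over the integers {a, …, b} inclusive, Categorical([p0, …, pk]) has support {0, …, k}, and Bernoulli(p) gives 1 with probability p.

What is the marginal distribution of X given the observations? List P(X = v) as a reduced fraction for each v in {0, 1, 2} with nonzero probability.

P(X=0) = 2/5, P(X=1) = 4/15, P(X=2) = 1/3

Enumerate traces; 36 have nonzero weight after conditioning:
  (X=0, Z=1, W=2, Y=1) weight 1/45
  (X=0, Z=1, W=2, Y=3) weight 1/90
  (X=0, Z=1, W=3, Y=1) weight 1/45
  (X=0, Z=1, W=3, Y=3) weight 1/90
  (X=0, Z=1, W=4, Y=1) weight 1/45
  (X=0, Z=1, W=4, Y=3) weight 1/90
  (X=0, Z=2, W=2, Y=1) weight 1/45
  (X=0, Z=2, W=2, Y=3) weight 1/90
  (X=1, Z=1, W=2, Y=0) weight 1/60
  (X=2, Z=1, W=2, Y=0) weight 1/72
  … 26 more
Group by X:
  weight(X=0) = 1/5
  weight(X=1) = 2/15
  weight(X=2) = 1/6
Total weight = 1/5 + 2/15 + 1/6 = 1/2
P(X=0 | obs) = 1/5 / 1/2 = 2/5
P(X=1 | obs) = 2/15 / 1/2 = 4/15
P(X=2 | obs) = 1/6 / 1/2 = 1/3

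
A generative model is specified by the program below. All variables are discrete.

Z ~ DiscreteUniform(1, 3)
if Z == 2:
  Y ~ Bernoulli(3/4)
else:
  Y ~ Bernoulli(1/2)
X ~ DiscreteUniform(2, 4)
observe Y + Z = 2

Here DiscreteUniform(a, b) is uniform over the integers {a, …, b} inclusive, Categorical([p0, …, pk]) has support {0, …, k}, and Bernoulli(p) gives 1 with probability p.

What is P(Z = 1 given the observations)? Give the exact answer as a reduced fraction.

Enumerate traces; 6 have nonzero weight after conditioning:
  (Z=1, Y=1, X=2) weight 1/18
  (Z=1, Y=1, X=3) weight 1/18
  (Z=1, Y=1, X=4) weight 1/18
  (Z=2, Y=0, X=2) weight 1/36
  (Z=2, Y=0, X=3) weight 1/36
  (Z=2, Y=0, X=4) weight 1/36
Group by Z:
  weight(Z=1) = 1/6
  weight(Z=2) = 1/12
Total weight = 1/6 + 1/12 = 1/4
P(Z=1 | obs) = 1/6 / 1/4 = 2/3
P(Z=2 | obs) = 1/12 / 1/4 = 1/3

P(Z = 1 | obs) = 2/3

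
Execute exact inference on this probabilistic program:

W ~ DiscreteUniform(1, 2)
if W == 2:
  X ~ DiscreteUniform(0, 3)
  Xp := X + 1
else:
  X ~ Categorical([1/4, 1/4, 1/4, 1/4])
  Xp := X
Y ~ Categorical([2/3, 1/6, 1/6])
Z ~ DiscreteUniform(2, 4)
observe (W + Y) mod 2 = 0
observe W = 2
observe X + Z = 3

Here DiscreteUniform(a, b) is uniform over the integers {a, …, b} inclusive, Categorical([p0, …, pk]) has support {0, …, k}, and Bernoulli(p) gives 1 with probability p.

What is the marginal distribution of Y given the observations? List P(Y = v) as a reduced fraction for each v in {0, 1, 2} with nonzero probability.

Enumerate traces; 4 have nonzero weight after conditioning:
  (W=2, X=0, Y=0, Z=3) weight 1/36
  (W=2, X=0, Y=2, Z=3) weight 1/144
  (W=2, X=1, Y=0, Z=2) weight 1/36
  (W=2, X=1, Y=2, Z=2) weight 1/144
Group by Y:
  weight(Y=0) = 1/18
  weight(Y=2) = 1/72
Total weight = 1/18 + 1/72 = 5/72
P(Y=0 | obs) = 1/18 / 5/72 = 4/5
P(Y=2 | obs) = 1/72 / 5/72 = 1/5

P(Y=0) = 4/5, P(Y=2) = 1/5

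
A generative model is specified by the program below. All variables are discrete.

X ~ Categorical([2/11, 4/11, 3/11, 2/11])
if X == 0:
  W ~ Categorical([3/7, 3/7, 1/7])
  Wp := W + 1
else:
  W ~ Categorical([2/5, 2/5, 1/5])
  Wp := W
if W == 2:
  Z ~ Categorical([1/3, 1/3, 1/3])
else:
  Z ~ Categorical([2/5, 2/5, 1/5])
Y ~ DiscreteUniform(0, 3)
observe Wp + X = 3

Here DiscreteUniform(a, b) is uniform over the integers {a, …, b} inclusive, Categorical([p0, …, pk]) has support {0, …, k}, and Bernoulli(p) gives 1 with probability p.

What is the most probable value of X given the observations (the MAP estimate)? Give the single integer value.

Enumerate traces; 48 have nonzero weight after conditioning:
  (X=0, W=2, Z=0, Y=0) weight 1/462
  (X=0, W=2, Z=0, Y=1) weight 1/462
  (X=0, W=2, Z=0, Y=2) weight 1/462
  (X=0, W=2, Z=0, Y=3) weight 1/462
  (X=0, W=2, Z=1, Y=0) weight 1/462
  (X=0, W=2, Z=1, Y=1) weight 1/462
  (X=0, W=2, Z=1, Y=2) weight 1/462
  (X=0, W=2, Z=1, Y=3) weight 1/462
  (X=1, W=2, Z=0, Y=0) weight 1/165
  (X=2, W=1, Z=0, Y=0) weight 3/275
  … 38 more
Group by X:
  weight(X=0) = 2/77
  weight(X=1) = 4/55
  weight(X=2) = 6/55
  weight(X=3) = 4/55
Total weight = 2/77 + 4/55 + 6/55 + 4/55 = 108/385
P(X=0 | obs) = 2/77 / 108/385 = 5/54
P(X=1 | obs) = 4/55 / 108/385 = 7/27
P(X=2 | obs) = 6/55 / 108/385 = 7/18
P(X=3 | obs) = 4/55 / 108/385 = 7/27
argmax = 2

argmax_v P(X = v | obs) = 2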